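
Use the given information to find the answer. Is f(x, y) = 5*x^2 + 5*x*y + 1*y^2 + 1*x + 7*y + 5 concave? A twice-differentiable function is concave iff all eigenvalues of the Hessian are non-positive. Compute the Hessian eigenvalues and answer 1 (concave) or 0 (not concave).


The Hessian of f(x,y) = 5*x^2 + 5*x*y + 1*y^2 + 1*x + 7*y + 5 is:
H = [[10, 5], [5, 2]]
Trace = 10 + 2 = 12
Determinant = 10*2 - (5)^2 = -5
Discriminant = (12)^2 - 4*-5 = 164.0
Eigenvalues: lambda_1 = -0.4031, lambda_2 = 12.4031
The function is not concave.

0


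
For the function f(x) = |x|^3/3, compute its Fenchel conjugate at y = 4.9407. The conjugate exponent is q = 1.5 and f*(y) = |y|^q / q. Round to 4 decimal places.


The conjugate exponent q satisfies 1/p + 1/q = 1.
p = 3, so q = 3/(3 - 1) = 1.5
|y|^q = 4.9407^1.5 = 10.982
f*(4.9407) = 10.982 / 1.5 = 7.3214


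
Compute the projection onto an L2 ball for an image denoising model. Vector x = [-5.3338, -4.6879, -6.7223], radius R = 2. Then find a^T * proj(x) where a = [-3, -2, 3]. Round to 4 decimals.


Step 1: Compute ||x|| (intermediates to 6 decimals).
||x|| = sqrt((-5.3338)^2 + (-4.6879)^2 + (-6.7223)^2) = 9.7783
Step 2: Project.
Since ||x|| > R, scale = R/||x|| = 2/9.7783 = 0.204535, proj(x) = scale * x
proj(x) = [-1.090949, -0.95884, -1.374946]
Step 3: Dot product.
a^T * proj(x) = -3*(-1.090949) - 2*(-0.95884) + 3*(-1.374946) = 1.0657


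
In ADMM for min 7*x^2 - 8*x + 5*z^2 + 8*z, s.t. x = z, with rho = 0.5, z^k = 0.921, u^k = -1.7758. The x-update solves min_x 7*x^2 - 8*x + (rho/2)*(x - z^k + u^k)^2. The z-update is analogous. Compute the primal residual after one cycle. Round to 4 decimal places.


ADMM iteration with rho = 0.5, z^k = 0.921, u^k = -1.7758
Step 1: x-update.
Minimize 7*x^2 - 8*x + (0.5/2)*(x - 0.921 - 1.7758)^2
FOC: (2*7 + 0.5)*x = 8 + 0.5*(0.921 + 1.7758)
x^{k+1} = 0.6447
Step 2: z-update.
Minimize 5*z^2 + 8*z + (0.5/2)*(0.6447 - z - 1.7758)^2
FOC: (2*5 + 0.5)*z = -8 + 0.5*(0.6447 - 1.7758)
z^{k+1} = -0.8158
Step 3: u-update.
u^{k+1} = -1.7758 + 0.6447 + 0.8158 = -0.3153
Step 4: Primal residual = |0.6447 + 0.8158| = 1.4605


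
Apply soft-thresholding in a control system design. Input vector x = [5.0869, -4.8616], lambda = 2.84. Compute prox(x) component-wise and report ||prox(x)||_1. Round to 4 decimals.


Soft-thresholding with lambda = 2.84:
prox(5.0869) = sign(5.0869)*max(|5.0869| - 2.84, 0) = 2.2469
prox(-4.8616) = sign(-4.8616)*max(|-4.8616| - 2.84, 0) = -2.0216
prox(x) = [2.2469, -2.0216]
||prox(x)||_1 = 2.2469 + 2.0216 = 4.2685


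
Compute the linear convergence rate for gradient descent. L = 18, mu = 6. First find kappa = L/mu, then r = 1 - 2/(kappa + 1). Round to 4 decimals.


Step 1: Compute the condition number.
kappa = L/mu = 18/6 = 3.0
Step 2: Compute the convergence rate.
r = 1 - 2/(kappa + 1) = 1 - 2*mu/(L + mu) = (L - mu)/(L + mu) = 12/24 = 0.5


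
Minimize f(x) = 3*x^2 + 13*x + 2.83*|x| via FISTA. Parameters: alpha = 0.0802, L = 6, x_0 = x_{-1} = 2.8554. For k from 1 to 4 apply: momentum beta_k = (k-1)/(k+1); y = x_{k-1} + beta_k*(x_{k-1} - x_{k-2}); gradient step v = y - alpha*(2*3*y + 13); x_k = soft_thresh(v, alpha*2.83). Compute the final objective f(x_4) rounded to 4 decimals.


FISTA on f(x) = 3*x^2 + 13*x + 2.83*|x|
L = 6, alpha = 0.0802
Iteration 1: beta = 0.0, y = 2.8554 + 0.0*(2.8554 - 2.8554) = 2.8554
  grad(y) = 30.1324, v = y - alpha*grad = 0.4388
  prox(v) = soft_thresh(0.4388, 0.227) = 0.2118
Iteration 2: beta = 0.3333, y = 0.2118 + 0.3333*(0.2118 - 2.8554) = -0.6694
  grad(y) = 8.9837, v = y - alpha*grad = -1.3899
  prox(v) = soft_thresh(-1.3899, 0.227) = -1.1629
Iteration 3: beta = 0.5, y = -1.1629 + 0.5*(-1.1629 - 0.2118) = -1.8503
  grad(y) = 1.8984, v = y - alpha*grad = -2.0025
  prox(v) = soft_thresh(-2.0025, 0.227) = -1.7756
Iteration 4: beta = 0.6, y = -1.7756 + 0.6*(-1.7756 + 1.1629) = -2.1431
  grad(y) = 0.1412, v = y - alpha*grad = -2.1545
  prox(v) = soft_thresh(-2.1545, 0.227) = -1.9275
f(x_4) = 3*(-1.9275)^2 + 13*(-1.9275) + 2.83*|-1.9275| = -8.4569


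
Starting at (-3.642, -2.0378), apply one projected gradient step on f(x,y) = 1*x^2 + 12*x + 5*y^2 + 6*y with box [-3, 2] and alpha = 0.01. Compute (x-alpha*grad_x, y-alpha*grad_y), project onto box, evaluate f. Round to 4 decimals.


Step 1: Compute gradient at (-3.642, -2.0378).
grad_x = 2*1*-3.642 + 12 = 4.716
grad_y = 2*5*-2.0378 + 6 = -14.378
Step 2: Gradient step.
x_raw = -3.642 - 0.01*4.716 = -3.6892
y_raw = -2.0378 - 0.01*-14.378 = -1.894
Step 3: Project onto [-3, 2].
x_proj = clip(-3.6892) = -3.0
y_proj = clip(-1.894) = -1.894
Step 4: Evaluate f.
f(-3.0, -1.894) = -20.4276


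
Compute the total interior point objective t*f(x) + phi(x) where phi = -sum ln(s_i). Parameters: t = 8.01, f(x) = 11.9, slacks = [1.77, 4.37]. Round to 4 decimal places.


Step 1: Compute log-barrier.
ln values: [0.571, 1.4748]
phi = -(0.571 + 1.4748) = -2.0457
Step 2: Compute augmented objective.
t*f(x) = 8.01*11.9 = 95.319
Total = 95.319 - 2.0457 = 93.2733


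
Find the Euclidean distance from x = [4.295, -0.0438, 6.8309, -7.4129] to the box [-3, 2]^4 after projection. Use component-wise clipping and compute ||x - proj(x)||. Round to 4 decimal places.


Project each component onto [-3, 2].
clip(4.295) = 2.0, clip(-0.0438) = -0.0438, clip(6.8309) = 2.0, clip(-7.4129) = -3.0
Projection = [2.0, -0.0438, 2.0, -3.0]
Squared diffs: [5.267, 0.0, 23.3376, 19.4737]
Distance = sqrt(48.0783) = 6.9339


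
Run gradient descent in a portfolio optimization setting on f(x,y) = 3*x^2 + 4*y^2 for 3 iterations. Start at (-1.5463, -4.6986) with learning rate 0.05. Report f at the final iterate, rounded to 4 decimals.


Gradient descent on f(x,y) = 3*x^2 + 4*y^2.
Starting point: (-1.5463, -4.6986), alpha = 0.05
Step 1: grad_x = 2*3*-1.5463 = -9.2778, grad_y = 2*4*-4.6986 = -37.5888
  x_1 = -1.5463 - 0.05*-9.2778 = -1.0824
  y_1 = -4.6986 - 0.05*-37.5888 = -2.8192
Step 2: grad_x = 2*3*-1.0824 = -6.4945, grad_y = 2*4*-2.8192 = -22.5533
  x_2 = -1.0824 - 0.05*-6.4945 = -0.7577
  y_2 = -2.8192 - 0.05*-22.5533 = -1.6915
Step 3: grad_x = 2*3*-0.7577 = -4.5461, grad_y = 2*4*-1.6915 = -13.532
  x_3 = -0.7577 - 0.05*-4.5461 = -0.5304
  y_3 = -1.6915 - 0.05*-13.532 = -1.0149
f(-0.5304, -1.0149) = 3*(-0.5304)^2 + 4*(-1.0149)^2 = 4.964


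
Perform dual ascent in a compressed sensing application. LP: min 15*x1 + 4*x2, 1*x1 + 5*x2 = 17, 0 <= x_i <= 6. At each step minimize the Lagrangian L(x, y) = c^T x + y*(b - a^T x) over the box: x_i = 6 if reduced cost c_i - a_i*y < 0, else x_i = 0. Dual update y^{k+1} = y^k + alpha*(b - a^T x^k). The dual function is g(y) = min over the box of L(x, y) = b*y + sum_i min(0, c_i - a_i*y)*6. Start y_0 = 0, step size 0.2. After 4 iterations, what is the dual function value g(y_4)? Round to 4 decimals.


Dual ascent for LP: min 15*x1 + 4*x2, 1*x1 + 5*x2 = 17, 0 <= x_i <= 6
Step 1: y^k = 0.0, reduced costs: (15.0, 4.0)
  x^k = (0.0, 0.0), subgradient = b - a^T x = 17.0
  y^{k+1} = 0.0 + 0.2*17.0 = 3.4
Step 2: y^k = 3.4, reduced costs: (11.6, -13.0)
  x^k = (0.0, 6.0), subgradient = b - a^T x = -13.0
  y^{k+1} = 3.4 + 0.2*-13.0 = 0.8
Step 3: y^k = 0.8, reduced costs: (14.2, 0.0)
  x^k = (0.0, 0.0), subgradient = b - a^T x = 17.0
  y^{k+1} = 0.8 + 0.2*17.0 = 4.2
Step 4: y^k = 4.2, reduced costs: (10.8, -17.0)
  x^k = (0.0, 6.0), subgradient = b - a^T x = -13.0
  y^{k+1} = 4.2 + 0.2*-13.0 = 1.6
Dual objective at y_4 = 1.6: reduced costs (13.4, -4.0), box minimizer x = (0.0, 6.0)
g(y_4) = b*y + (c1 - a1*y)*x1 + (c2 - a2*y)*x2 = 17*1.6 + 13.4*0.0 + (-4.0)*6.0 = 27.2 + 0.0 - 24.0 = 3.2


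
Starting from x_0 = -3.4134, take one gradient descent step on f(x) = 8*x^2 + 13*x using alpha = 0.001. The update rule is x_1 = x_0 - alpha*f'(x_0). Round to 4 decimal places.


We compute the gradient at x_0 and apply the update.
f'(x) = 16*x + 13
f'(-3.4134) = 16*-3.4134 + 13 = -41.6144
x_1 = -3.4134 - 0.001*-41.6144 = -3.3718


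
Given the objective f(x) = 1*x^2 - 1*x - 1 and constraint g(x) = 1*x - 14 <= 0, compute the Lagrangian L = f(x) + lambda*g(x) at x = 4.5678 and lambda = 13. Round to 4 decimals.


Step 1: Evaluate f(x).
f(4.5678) = 1*4.5678^2 - 1*4.5678 - 1 = 15.297
Step 2: Evaluate g(x).
g(4.5678) = 1*4.5678 - 14 = -9.4322
Step 3: Compute Lagrangian.
L = 15.297 + 13*-9.4322 = -107.3216


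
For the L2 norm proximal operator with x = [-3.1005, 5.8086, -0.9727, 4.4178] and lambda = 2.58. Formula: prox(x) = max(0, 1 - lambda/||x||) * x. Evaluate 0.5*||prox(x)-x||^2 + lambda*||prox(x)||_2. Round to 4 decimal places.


Step 1: Compute ||x||.
||x|| = 7.9885
Step 2: Compute scaling factor.
scale = max(0, 1 - 2.58/7.9885) = 0.677
Step 3: prox(x) = [-2.0991, 3.9326, -0.6586, 2.991]
||prox(x)|| = 5.4085
Step 4: Proximal objective.
0.5*||prox-x||^2 = 3.3282
lambda*||prox|| = 13.9539
Total = 17.2821


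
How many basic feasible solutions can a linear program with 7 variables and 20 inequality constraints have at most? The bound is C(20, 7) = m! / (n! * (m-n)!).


Each vertex corresponds to some choice of n active constraints out of m, so the number of vertices is at most C(m, n) = m! / (n!(m-n)!).
m = 20, n = 7
Numerator: 20 * 19 * 18 * 17 * 16 * 15 * 14
Denominator: 7! = 5040
C(20, 7) = 77520


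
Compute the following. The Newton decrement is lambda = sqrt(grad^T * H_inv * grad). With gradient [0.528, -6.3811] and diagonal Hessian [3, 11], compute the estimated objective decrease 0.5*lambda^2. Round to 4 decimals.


Step 1: H is diagonal, so H^(-1) * g = [0.176, -0.5801].
Step 2: g^T H^(-1) g = sum_i g_i^2 / H_ii
  = (0.528)^2/3 + (-6.3811)^2/11
  = 0.0929 + 3.7017 = 3.7946
Step 3: Objective decrease = 0.5 * g^T H^(-1) g = 1.8973


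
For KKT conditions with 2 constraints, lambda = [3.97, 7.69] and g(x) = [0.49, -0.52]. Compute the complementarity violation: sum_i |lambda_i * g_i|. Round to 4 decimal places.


KKT complementary slackness check:
lambda_1 * g_1 = 3.97 * 0.49 = 1.9453
lambda_2 * g_2 = 7.69 * -0.52 = -3.9988
Total violation = 1.9453 + 3.9988 = 5.9441


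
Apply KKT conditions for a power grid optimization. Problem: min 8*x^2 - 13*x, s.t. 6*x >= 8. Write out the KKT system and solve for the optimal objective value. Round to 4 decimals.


Step 1: Try lambda = 0 (constraint inactive).
x_unc = 13/(2*8) = 0.8125
Check: 6*0.8125 = 4.875 < 8 -- violated!
Step 2: Constraint must be active: 6*x = 8
x* = 8/6 = 4/3 = 1.3333 (rounded; the exact value 4/3 is used below)
lambda = (2*8*(4/3) - 13)/6 = 1.3889
Step 3: Compute optimal value.
f(x*) = 8*(4/3)^2 - 13*(4/3) = -3.1111


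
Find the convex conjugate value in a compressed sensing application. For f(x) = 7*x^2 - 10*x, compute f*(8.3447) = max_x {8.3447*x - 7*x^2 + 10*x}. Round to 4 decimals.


f*(y) = sup_x {y*x - a*x^2 - b*x} = sup_x {(y-b)*x - a*x^2}
FOC: (y - b) - 2a*x = 0 => x* = (y - b)/(2a)
x* = (8.3447 + 10)/(2*7) = 1.3103
f*(8.3447) = (y-b)^2/(4a) = (8.3447 + 10)^2/(4*7)
= 336.528/28 = 12.0189


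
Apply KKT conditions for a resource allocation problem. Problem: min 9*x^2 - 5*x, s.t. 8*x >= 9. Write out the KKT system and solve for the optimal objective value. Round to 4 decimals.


Step 1: Try lambda = 0 (constraint inactive).
x_unc = 5/(2*9) = 0.2778
Check: 8*0.2778 = 2.2224 < 9 -- violated!
Step 2: Constraint must be active: 8*x = 9
x* = 9/8 = 1.125
lambda = (2*9*1.125 - 5)/8 = 1.9063
Step 3: Compute optimal value.
f(x*) = 9*1.125^2 - 5*1.125 = 5.7656


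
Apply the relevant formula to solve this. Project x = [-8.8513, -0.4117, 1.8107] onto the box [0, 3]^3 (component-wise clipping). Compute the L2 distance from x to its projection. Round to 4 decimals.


Project each component onto [0, 3].
clip(-8.8513) = 0.0, clip(-0.4117) = 0.0, clip(1.8107) = 1.8107
Projection = [0.0, 0.0, 1.8107]
Squared diffs: [78.3455, 0.1695, 0.0]
Distance = sqrt(78.515) = 8.8609


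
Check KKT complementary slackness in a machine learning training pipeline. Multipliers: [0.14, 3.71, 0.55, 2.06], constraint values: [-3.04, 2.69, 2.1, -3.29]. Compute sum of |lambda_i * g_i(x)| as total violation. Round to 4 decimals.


KKT complementary slackness check:
lambda_1 * g_1 = 0.14 * -3.04 = -0.4256
lambda_2 * g_2 = 3.71 * 2.69 = 9.9799
lambda_3 * g_3 = 0.55 * 2.1 = 1.155
lambda_4 * g_4 = 2.06 * -3.29 = -6.7774
Total violation = 0.4256 + 9.9799 + 1.155 + 6.7774 = 18.3379


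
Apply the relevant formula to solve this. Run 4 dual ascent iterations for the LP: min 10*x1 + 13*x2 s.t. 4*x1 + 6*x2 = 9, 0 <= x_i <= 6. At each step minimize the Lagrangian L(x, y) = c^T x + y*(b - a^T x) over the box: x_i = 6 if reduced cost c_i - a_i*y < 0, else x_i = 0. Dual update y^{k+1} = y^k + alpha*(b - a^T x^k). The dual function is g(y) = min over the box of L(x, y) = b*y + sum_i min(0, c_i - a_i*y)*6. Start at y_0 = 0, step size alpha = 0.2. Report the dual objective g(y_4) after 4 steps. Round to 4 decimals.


Dual ascent for LP: min 10*x1 + 13*x2, 4*x1 + 6*x2 = 9, 0 <= x_i <= 6
Step 1: y^k = 0.0, reduced costs: (10.0, 13.0)
  x^k = (0.0, 0.0), subgradient = b - a^T x = 9.0
  y^{k+1} = 0.0 + 0.2*9.0 = 1.8
Step 2: y^k = 1.8, reduced costs: (2.8, 2.2)
  x^k = (0.0, 0.0), subgradient = b - a^T x = 9.0
  y^{k+1} = 1.8 + 0.2*9.0 = 3.6
Step 3: y^k = 3.6, reduced costs: (-4.4, -8.6)
  x^k = (6.0, 6.0), subgradient = b - a^T x = -51.0
  y^{k+1} = 3.6 + 0.2*-51.0 = -6.6
Step 4: y^k = -6.6, reduced costs: (36.4, 52.6)
  x^k = (0.0, 0.0), subgradient = b - a^T x = 9.0
  y^{k+1} = -6.6 + 0.2*9.0 = -4.8
Dual objective at y_4 = -4.8: reduced costs (29.2, 41.8), box minimizer x = (0.0, 0.0)
g(y_4) = b*y + (c1 - a1*y)*x1 + (c2 - a2*y)*x2 = 9*(-4.8) + 29.2*0.0 + 41.8*0.0 = -43.2 + 0.0 + 0.0 = -43.2


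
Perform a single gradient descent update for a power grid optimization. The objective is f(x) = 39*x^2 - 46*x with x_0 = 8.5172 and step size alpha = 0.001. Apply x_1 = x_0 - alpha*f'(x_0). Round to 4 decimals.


We compute the gradient at x_0 and apply the update.
f'(x) = 78*x - 46
f'(8.5172) = 78*8.5172 - 46 = 618.3416
x_1 = 8.5172 - 0.001*618.3416 = 7.8989


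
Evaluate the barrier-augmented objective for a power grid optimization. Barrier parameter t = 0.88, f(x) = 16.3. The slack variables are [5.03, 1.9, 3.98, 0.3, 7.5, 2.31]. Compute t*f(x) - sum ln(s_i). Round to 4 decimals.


Step 1: Compute log-barrier.
ln values: [1.6154, 0.6419, 1.3813, -1.204, 2.0149, 0.8372]
phi = -(1.6154 + 0.6419 + 1.3813 - 1.204 + 2.0149 + 0.8372) = -5.2867
Step 2: Compute augmented objective.
t*f(x) = 0.88*16.3 = 14.344
Total = 14.344 - 5.2867 = 9.0573


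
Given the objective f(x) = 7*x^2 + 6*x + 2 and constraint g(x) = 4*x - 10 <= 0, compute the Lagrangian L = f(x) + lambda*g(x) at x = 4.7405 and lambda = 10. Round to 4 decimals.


Step 1: Evaluate f(x).
f(4.7405) = 7*4.7405^2 + 6*4.7405 + 2 = 187.7494
Step 2: Evaluate g(x).
g(4.7405) = 4*4.7405 - 10 = 8.962
Step 3: Compute Lagrangian.
L = 187.7494 + 10*8.962 = 277.3694


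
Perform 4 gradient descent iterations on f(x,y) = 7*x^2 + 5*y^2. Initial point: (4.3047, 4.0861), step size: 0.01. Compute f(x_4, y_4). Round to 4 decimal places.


Gradient descent on f(x,y) = 7*x^2 + 5*y^2.
Starting point: (4.3047, 4.0861), alpha = 0.01
Step 1: grad_x = 2*7*4.3047 = 60.2658, grad_y = 2*5*4.0861 = 40.861
  x_1 = 4.3047 - 0.01*60.2658 = 3.702
  y_1 = 4.0861 - 0.01*40.861 = 3.6775
Step 2: grad_x = 2*7*3.702 = 51.8286, grad_y = 2*5*3.6775 = 36.7749
  x_2 = 3.702 - 0.01*51.8286 = 3.1838
  y_2 = 3.6775 - 0.01*36.7749 = 3.3097
Step 3: grad_x = 2*7*3.1838 = 44.5726, grad_y = 2*5*3.3097 = 33.0974
  x_3 = 3.1838 - 0.01*44.5726 = 2.738
  y_3 = 3.3097 - 0.01*33.0974 = 2.9788
Step 4: grad_x = 2*7*2.738 = 38.3324, grad_y = 2*5*2.9788 = 29.7877
  x_4 = 2.738 - 0.01*38.3324 = 2.3547
  y_4 = 2.9788 - 0.01*29.7877 = 2.6809
f(2.3547, 2.6809) = 7*2.3547^2 + 5*2.6809^2 = 74.7483


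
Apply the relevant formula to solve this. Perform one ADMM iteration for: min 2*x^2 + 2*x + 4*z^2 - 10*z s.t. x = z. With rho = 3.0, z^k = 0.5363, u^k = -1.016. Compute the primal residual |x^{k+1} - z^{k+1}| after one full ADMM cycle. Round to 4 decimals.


ADMM iteration with rho = 3.0, z^k = 0.5363, u^k = -1.016
Step 1: x-update.
Minimize 2*x^2 + 2*x + (3.0/2)*(x - 0.5363 - 1.016)^2
FOC: (2*2 + 3.0)*x = -2 + 3.0*(0.5363 + 1.016)
x^{k+1} = 0.3796
Step 2: z-update.
Minimize 4*z^2 - 10*z + (3.0/2)*(0.3796 - z - 1.016)^2
FOC: (2*4 + 3.0)*z = 10 + 3.0*(0.3796 - 1.016)
z^{k+1} = 0.7355
Step 3: u-update.
u^{k+1} = -1.016 + 0.3796 - 0.7355 = -1.372
Step 4: Primal residual = |0.3796 - 0.7355| = 0.356


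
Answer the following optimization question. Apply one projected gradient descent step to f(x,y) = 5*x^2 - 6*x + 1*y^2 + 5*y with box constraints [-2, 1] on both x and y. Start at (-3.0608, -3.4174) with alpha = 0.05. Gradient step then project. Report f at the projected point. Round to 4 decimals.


Step 1: Compute gradient at (-3.0608, -3.4174).
grad_x = 2*5*-3.0608 - 6 = -36.608
grad_y = 2*1*-3.4174 + 5 = -1.8348
Step 2: Gradient step.
x_raw = -3.0608 - 0.05*-36.608 = -1.2304
y_raw = -3.4174 - 0.05*-1.8348 = -3.3257
Step 3: Project onto [-2, 1].
x_proj = clip(-1.2304) = -1.2304
y_proj = clip(-3.3257) = -2.0
Step 4: Evaluate f.
f(-1.2304, -2.0) = 8.9518


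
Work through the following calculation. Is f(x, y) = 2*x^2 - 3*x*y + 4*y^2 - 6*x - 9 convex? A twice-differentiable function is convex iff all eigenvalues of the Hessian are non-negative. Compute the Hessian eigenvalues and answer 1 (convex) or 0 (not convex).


The Hessian of f(x,y) = 2*x^2 - 3*x*y + 4*y^2 - 6*x - 9 is:
H = [[4, -3], [-3, 8]]
Trace = 4 + 8 = 12
Determinant = 4*8 - (-3)^2 = 23
Discriminant = (12)^2 - 4*23 = 52.0
Eigenvalues: lambda_1 = 2.3944, lambda_2 = 9.6056
The function is convex.

1


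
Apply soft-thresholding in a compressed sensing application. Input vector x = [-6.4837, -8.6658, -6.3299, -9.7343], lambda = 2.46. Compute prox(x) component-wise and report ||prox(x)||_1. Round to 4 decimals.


Soft-thresholding with lambda = 2.46:
prox(-6.4837) = sign(-6.4837)*max(|-6.4837| - 2.46, 0) = -4.0237
prox(-8.6658) = sign(-8.6658)*max(|-8.6658| - 2.46, 0) = -6.2058
prox(-6.3299) = sign(-6.3299)*max(|-6.3299| - 2.46, 0) = -3.8699
prox(-9.7343) = sign(-9.7343)*max(|-9.7343| - 2.46, 0) = -7.2743
prox(x) = [-4.0237, -6.2058, -3.8699, -7.2743]
||prox(x)||_1 = 4.0237 + 6.2058 + 3.8699 + 7.2743 = 21.3737


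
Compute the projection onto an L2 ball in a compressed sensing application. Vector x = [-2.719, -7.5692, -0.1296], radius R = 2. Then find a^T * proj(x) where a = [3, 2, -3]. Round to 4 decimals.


Step 1: Compute ||x|| (intermediates to 6 decimals).
||x|| = sqrt((-2.719)^2 + (-7.5692)^2 + (-0.1296)^2) = 8.043789
Step 2: Project.
Since ||x|| > R, scale = R/||x|| = 2/8.043789 = 0.248639, proj(x) = scale * x
proj(x) = [-0.676049, -1.881998, -0.032224]
Step 3: Dot product.
a^T * proj(x) = 3*(-0.676049) + 2*(-1.881998) - 3*(-0.032224) = -5.6955


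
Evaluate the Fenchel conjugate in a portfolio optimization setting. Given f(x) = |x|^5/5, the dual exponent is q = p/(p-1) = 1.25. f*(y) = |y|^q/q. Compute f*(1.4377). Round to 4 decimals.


The conjugate exponent q satisfies 1/p + 1/q = 1.
p = 5, so q = 5/(5 - 1) = 1.25
|y|^q = 1.4377^1.25 = 1.5743
f*(1.4377) = 1.5743 / 1.25 = 1.2594


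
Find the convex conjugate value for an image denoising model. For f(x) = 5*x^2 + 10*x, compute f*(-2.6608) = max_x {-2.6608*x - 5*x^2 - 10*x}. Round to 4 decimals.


f*(y) = sup_x {y*x - a*x^2 - b*x} = sup_x {(y-b)*x - a*x^2}
FOC: (y - b) - 2a*x = 0 => x* = (y - b)/(2a)
x* = (-2.6608 - 10)/(2*5) = -1.2661
f*(-2.6608) = (y-b)^2/(4a) = (-2.6608 - 10)^2/(4*5)
= 160.2959/20 = 8.0148


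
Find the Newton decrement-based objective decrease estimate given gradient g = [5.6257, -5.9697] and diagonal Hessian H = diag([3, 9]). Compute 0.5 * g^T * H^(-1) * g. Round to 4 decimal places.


Step 1: H is diagonal, so H^(-1) * g = [1.8752, -0.6633].
Step 2: g^T H^(-1) g = sum_i g_i^2 / H_ii
  = (5.6257)^2/3 + (-5.9697)^2/9
  = 10.5495 + 3.9597 = 14.5092
Step 3: Objective decrease = 0.5 * g^T H^(-1) g = 7.2546


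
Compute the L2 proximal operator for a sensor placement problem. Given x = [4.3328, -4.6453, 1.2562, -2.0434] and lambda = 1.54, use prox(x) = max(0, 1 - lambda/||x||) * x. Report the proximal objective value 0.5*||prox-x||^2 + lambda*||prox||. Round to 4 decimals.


Step 1: Compute ||x||.
||x|| = 6.7901
Step 2: Compute scaling factor.
scale = max(0, 1 - 1.54/6.7901) = 0.7732
Step 3: prox(x) = [3.3501, -3.5917, 0.9713, -1.58]
||prox(x)|| = 5.2501
Step 4: Proximal objective.
0.5*||prox-x||^2 = 1.1858
lambda*||prox|| = 8.0852
Total = 9.271


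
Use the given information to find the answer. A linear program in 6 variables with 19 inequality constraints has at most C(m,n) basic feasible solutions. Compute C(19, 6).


Each vertex corresponds to some choice of n active constraints out of m, so the number of vertices is at most C(m, n) = m! / (n!(m-n)!).
m = 19, n = 6
Numerator: 19 * 18 * 17 * 16 * 15 * 14
Denominator: 6! = 720
C(19, 6) = 27132


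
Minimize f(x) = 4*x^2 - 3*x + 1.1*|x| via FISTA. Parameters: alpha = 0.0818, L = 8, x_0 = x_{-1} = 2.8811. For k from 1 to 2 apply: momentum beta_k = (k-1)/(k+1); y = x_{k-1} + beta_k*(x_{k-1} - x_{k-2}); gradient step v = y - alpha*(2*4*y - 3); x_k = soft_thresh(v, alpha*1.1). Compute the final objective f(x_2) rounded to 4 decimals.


FISTA on f(x) = 4*x^2 - 3*x + 1.1*|x|
L = 8, alpha = 0.0818
Iteration 1: beta = 0.0, y = 2.8811 + 0.0*(2.8811 - 2.8811) = 2.8811
  grad(y) = 20.0488, v = y - alpha*grad = 1.2411
  prox(v) = soft_thresh(1.2411, 0.09) = 1.1511
Iteration 2: beta = 0.3333, y = 1.1511 + 0.3333*(1.1511 - 2.8811) = 0.5745
  grad(y) = 1.5958, v = y - alpha*grad = 0.4439
  prox(v) = soft_thresh(0.4439, 0.09) = 0.354
f(x_2) = 4*0.354^2 - 3*0.354 + 1.1*|0.354| = -0.1714


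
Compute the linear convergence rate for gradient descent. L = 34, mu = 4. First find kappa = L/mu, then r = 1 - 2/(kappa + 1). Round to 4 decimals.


Step 1: Compute the condition number.
kappa = L/mu = 34/4 = 8.5
Step 2: Compute the convergence rate.
r = 1 - 2/(kappa + 1) = 1 - 2*mu/(L + mu) = (L - mu)/(L + mu) = 30/38 = 0.7895


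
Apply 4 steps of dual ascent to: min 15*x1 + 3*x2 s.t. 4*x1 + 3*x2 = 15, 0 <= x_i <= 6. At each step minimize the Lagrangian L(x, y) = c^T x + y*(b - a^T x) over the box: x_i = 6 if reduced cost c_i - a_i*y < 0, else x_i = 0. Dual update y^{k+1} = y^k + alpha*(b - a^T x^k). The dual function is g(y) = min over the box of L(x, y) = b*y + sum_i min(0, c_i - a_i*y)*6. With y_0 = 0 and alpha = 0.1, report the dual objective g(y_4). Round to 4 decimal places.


Dual ascent for LP: min 15*x1 + 3*x2, 4*x1 + 3*x2 = 15, 0 <= x_i <= 6
Step 1: y^k = 0.0, reduced costs: (15.0, 3.0)
  x^k = (0.0, 0.0), subgradient = b - a^T x = 15.0
  y^{k+1} = 0.0 + 0.1*15.0 = 1.5
Step 2: y^k = 1.5, reduced costs: (9.0, -1.5)
  x^k = (0.0, 6.0), subgradient = b - a^T x = -3.0
  y^{k+1} = 1.5 + 0.1*-3.0 = 1.2
Step 3: y^k = 1.2, reduced costs: (10.2, -0.6)
  x^k = (0.0, 6.0), subgradient = b - a^T x = -3.0
  y^{k+1} = 1.2 + 0.1*-3.0 = 0.9
Step 4: y^k = 0.9, reduced costs: (11.4, 0.3)
  x^k = (0.0, 0.0), subgradient = b - a^T x = 15.0
  y^{k+1} = 0.9 + 0.1*15.0 = 2.4
Dual objective at y_4 = 2.4: reduced costs (5.4, -4.2), box minimizer x = (0.0, 6.0)
g(y_4) = b*y + (c1 - a1*y)*x1 + (c2 - a2*y)*x2 = 15*2.4 + 5.4*0.0 + (-4.2)*6.0 = 36.0 + 0.0 - 25.2 = 10.8


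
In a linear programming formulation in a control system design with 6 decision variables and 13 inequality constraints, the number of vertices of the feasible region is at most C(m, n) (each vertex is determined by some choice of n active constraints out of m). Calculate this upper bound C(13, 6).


Each vertex corresponds to some choice of n active constraints out of m, so the number of vertices is at most C(m, n) = m! / (n!(m-n)!).
m = 13, n = 6
Numerator: 13 * 12 * 11 * 10 * 9 * 8
Denominator: 6! = 720
C(13, 6) = 1716


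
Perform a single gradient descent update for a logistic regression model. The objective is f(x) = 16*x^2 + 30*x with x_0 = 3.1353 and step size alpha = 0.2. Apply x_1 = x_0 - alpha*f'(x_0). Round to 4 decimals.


We compute the gradient at x_0 and apply the update.
f'(x) = 32*x + 30
f'(3.1353) = 32*3.1353 + 30 = 130.3296
x_1 = 3.1353 - 0.2*130.3296 = -22.9306


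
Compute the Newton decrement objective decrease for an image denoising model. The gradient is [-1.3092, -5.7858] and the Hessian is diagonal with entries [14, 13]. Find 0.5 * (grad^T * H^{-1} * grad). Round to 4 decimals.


Step 1: H is diagonal, so H^(-1) * g = [-0.0935, -0.4451].
Step 2: g^T H^(-1) g = sum_i g_i^2 / H_ii
  = (-1.3092)^2/14 + (-5.7858)^2/13
  = 0.1224 + 2.575 = 2.6975
Step 3: Objective decrease = 0.5 * g^T H^(-1) g = 1.3487


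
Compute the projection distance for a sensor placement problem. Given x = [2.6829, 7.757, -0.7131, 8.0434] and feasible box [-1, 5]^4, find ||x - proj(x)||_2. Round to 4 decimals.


Project each component onto [-1, 5].
clip(2.6829) = 2.6829, clip(7.757) = 5.0, clip(-0.7131) = -0.7131, clip(8.0434) = 5.0
Projection = [2.6829, 5.0, -0.7131, 5.0]
Squared diffs: [0.0, 7.601, 0.0, 9.2623]
Distance = sqrt(16.8633) = 4.1065


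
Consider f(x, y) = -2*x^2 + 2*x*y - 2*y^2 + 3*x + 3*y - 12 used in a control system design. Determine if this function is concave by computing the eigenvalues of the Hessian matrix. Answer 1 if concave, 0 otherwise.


The Hessian of f(x,y) = -2*x^2 + 2*x*y - 2*y^2 + 3*x + 3*y - 12 is:
H = [[-4, 2], [2, -4]]
Trace = -4 - 4 = -8
Determinant = -4*-4 - (2)^2 = 12
Discriminant = (-8)^2 - 4*12 = 16.0
Eigenvalues: lambda_1 = -6.0, lambda_2 = -2.0
The function is concave.

1


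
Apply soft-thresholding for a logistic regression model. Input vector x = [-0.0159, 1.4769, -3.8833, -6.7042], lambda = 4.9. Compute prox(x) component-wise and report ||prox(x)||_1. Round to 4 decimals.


Soft-thresholding with lambda = 4.9:
prox(-0.0159) = sign(-0.0159)*max(|-0.0159| - 4.9, 0) = 0.0
prox(1.4769) = sign(1.4769)*max(|1.4769| - 4.9, 0) = 0.0
prox(-3.8833) = sign(-3.8833)*max(|-3.8833| - 4.9, 0) = 0.0
prox(-6.7042) = sign(-6.7042)*max(|-6.7042| - 4.9, 0) = -1.8042
prox(x) = [0.0, 0.0, 0.0, -1.8042]
||prox(x)||_1 = 0.0 + 0.0 + 0.0 + 1.8042 = 1.8042


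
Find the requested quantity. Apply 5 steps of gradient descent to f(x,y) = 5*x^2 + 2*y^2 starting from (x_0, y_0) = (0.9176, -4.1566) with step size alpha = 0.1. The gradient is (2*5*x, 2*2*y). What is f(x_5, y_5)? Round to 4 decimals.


Gradient descent on f(x,y) = 5*x^2 + 2*y^2.
Starting point: (0.9176, -4.1566), alpha = 0.1
Step 1: grad_x = 2*5*0.9176 = 9.176, grad_y = 2*2*-4.1566 = -16.6264
  x_1 = 0.9176 - 0.1*9.176 = -0.0
  y_1 = -4.1566 - 0.1*-16.6264 = -2.494
Step 2: grad_x = 2*5*-0.0 = -0.0, grad_y = 2*2*-2.494 = -9.9758
  x_2 = -0.0 - 0.1*-0.0 = 0.0
  y_2 = -2.494 - 0.1*-9.9758 = -1.4964
Step 3: grad_x = 2*5*0.0 = 0.0, grad_y = 2*2*-1.4964 = -5.9855
  x_3 = 0.0 - 0.1*0.0 = 0.0
  y_3 = -1.4964 - 0.1*-5.9855 = -0.8978
Step 4: grad_x = 2*5*0.0 = 0.0, grad_y = 2*2*-0.8978 = -3.5913
  x_4 = 0.0 - 0.1*0.0 = 0.0
  y_4 = -0.8978 - 0.1*-3.5913 = -0.5387
Step 5: grad_x = 2*5*0.0 = 0.0, grad_y = 2*2*-0.5387 = -2.1548
  x_5 = 0.0 - 0.1*0.0 = 0.0
  y_5 = -0.5387 - 0.1*-2.1548 = -0.3232
f(0.0, -0.3232) = 5*0.0^2 + 2*(-0.3232)^2 = 0.2089


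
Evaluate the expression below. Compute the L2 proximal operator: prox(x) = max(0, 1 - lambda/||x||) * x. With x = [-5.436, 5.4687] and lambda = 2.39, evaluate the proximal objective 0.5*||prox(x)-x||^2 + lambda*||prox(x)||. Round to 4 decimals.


Step 1: Compute ||x||.
||x|| = 7.7108
Step 2: Compute scaling factor.
scale = max(0, 1 - 2.39/7.7108) = 0.69
Step 3: prox(x) = [-3.7511, 3.7737]
||prox(x)|| = 5.3208
Step 4: Proximal objective.
0.5*||prox-x||^2 = 2.8561
lambda*||prox|| = 12.7167
Total = 15.5728


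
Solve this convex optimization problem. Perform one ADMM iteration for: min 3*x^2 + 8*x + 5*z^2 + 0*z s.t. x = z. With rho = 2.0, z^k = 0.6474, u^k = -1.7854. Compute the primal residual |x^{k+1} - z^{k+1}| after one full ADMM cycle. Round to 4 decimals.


ADMM iteration with rho = 2.0, z^k = 0.6474, u^k = -1.7854
Step 1: x-update.
Minimize 3*x^2 + 8*x + (2.0/2)*(x - 0.6474 - 1.7854)^2
FOC: (2*3 + 2.0)*x = -8 + 2.0*(0.6474 + 1.7854)
x^{k+1} = -0.3918
Step 2: z-update.
Minimize 5*z^2 + 0*z + (2.0/2)*(-0.3918 - z - 1.7854)^2
FOC: (2*5 + 2.0)*z = 0 + 2.0*(-0.3918 - 1.7854)
z^{k+1} = -0.3629
Step 3: u-update.
u^{k+1} = -1.7854 - 0.3918 + 0.3629 = -1.8143
Step 4: Primal residual = |-0.3918 + 0.3629| = 0.0289


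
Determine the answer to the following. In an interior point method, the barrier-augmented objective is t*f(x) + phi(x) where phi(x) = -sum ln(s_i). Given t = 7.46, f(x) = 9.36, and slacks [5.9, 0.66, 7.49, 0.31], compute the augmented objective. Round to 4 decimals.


Step 1: Compute log-barrier.
ln values: [1.775, -0.4155, 2.0136, -1.1712]
phi = -(1.775 - 0.4155 + 2.0136 - 1.1712) = -2.2018
Step 2: Compute augmented objective.
t*f(x) = 7.46*9.36 = 69.8256
Total = 69.8256 - 2.2018 = 67.6238


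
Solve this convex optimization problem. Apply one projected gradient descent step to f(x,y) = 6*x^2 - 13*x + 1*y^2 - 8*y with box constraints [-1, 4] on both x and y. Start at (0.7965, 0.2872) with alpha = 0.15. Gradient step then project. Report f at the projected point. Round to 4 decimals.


Step 1: Compute gradient at (0.7965, 0.2872).
grad_x = 2*6*0.7965 - 13 = -3.442
grad_y = 2*1*0.2872 - 8 = -7.4256
Step 2: Gradient step.
x_raw = 0.7965 - 0.15*-3.442 = 1.3128
y_raw = 0.2872 - 0.15*-7.4256 = 1.401
Step 3: Project onto [-1, 4].
x_proj = clip(1.3128) = 1.3128
y_proj = clip(1.401) = 1.401
Step 4: Evaluate f.
f(1.3128, 1.401) = -15.9711


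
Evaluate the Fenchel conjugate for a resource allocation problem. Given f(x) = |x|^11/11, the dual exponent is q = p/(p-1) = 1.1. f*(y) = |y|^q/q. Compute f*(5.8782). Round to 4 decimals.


The conjugate exponent q satisfies 1/p + 1/q = 1.
p = 11, so q = 11/(11 - 1) = 1.1
|y|^q = 5.8782^1.1 = 7.0173
f*(5.8782) = 7.0173 / 1.1 = 6.3793


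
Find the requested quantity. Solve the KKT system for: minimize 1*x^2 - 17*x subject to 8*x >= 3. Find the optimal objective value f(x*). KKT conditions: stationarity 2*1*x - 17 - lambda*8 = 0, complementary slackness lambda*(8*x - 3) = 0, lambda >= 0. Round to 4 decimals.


Step 1: Try lambda = 0 (constraint inactive).
Stationarity: 2*1*x - 17 = 0
x* = 17/(2*1) = 8.5
Check constraint: 8*8.5 = 68.0 >= 3 -- satisfied.
Step 2: Compute optimal value.
f(x*) = 1*8.5^2 - 17*8.5 = -72.25


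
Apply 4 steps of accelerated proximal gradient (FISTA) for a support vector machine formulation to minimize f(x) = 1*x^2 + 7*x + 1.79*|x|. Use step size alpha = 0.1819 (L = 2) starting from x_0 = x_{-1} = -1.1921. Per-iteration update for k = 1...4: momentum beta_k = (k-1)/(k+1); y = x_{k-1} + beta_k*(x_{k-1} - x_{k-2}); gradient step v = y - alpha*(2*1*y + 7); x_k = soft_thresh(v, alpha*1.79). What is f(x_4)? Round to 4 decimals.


FISTA on f(x) = 1*x^2 + 7*x + 1.79*|x|
L = 2, alpha = 0.1819
Iteration 1: beta = 0.0, y = -1.1921 + 0.0*(-1.1921 + 1.1921) = -1.1921
  grad(y) = 4.6158, v = y - alpha*grad = -2.0317
  prox(v) = soft_thresh(-2.0317, 0.3256) = -1.7061
Iteration 2: beta = 0.3333, y = -1.7061 + 0.3333*(-1.7061 + 1.1921) = -1.8775
  grad(y) = 3.2451, v = y - alpha*grad = -2.4677
  prox(v) = soft_thresh(-2.4677, 0.3256) = -2.1421
Iteration 3: beta = 0.5, y = -2.1421 + 0.5*(-2.1421 + 1.7061) = -2.3601
  grad(y) = 2.2797, v = y - alpha*grad = -2.7748
  prox(v) = soft_thresh(-2.7748, 0.3256) = -2.4492
Iteration 4: beta = 0.6, y = -2.4492 + 0.6*(-2.4492 + 2.1421) = -2.6335
  grad(y) = 1.733, v = y - alpha*grad = -2.9487
  prox(v) = soft_thresh(-2.9487, 0.3256) = -2.6231
f(x_4) = 1*(-2.6231)^2 + 7*(-2.6231) + 1.79*|-2.6231| = -6.7857


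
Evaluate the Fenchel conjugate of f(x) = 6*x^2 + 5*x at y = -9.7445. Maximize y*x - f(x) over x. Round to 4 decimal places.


f*(y) = sup_x {y*x - a*x^2 - b*x} = sup_x {(y-b)*x - a*x^2}
FOC: (y - b) - 2a*x = 0 => x* = (y - b)/(2a)
x* = (-9.7445 - 5)/(2*6) = -1.2287
f*(-9.7445) = (y-b)^2/(4a) = (-9.7445 - 5)^2/(4*6)
= 217.4003/24 = 9.0583


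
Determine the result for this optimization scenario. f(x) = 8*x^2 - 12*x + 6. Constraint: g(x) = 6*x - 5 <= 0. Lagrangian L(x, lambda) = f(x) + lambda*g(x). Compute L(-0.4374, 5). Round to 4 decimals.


Step 1: Evaluate f(x).
f(-0.4374) = 8*(-0.4374)^2 - 12*(-0.4374) + 6 = 12.7794
Step 2: Evaluate g(x).
g(-0.4374) = 6*-0.4374 - 5 = -7.6244
Step 3: Compute Lagrangian.
L = 12.7794 + 5*-7.6244 = -25.3426


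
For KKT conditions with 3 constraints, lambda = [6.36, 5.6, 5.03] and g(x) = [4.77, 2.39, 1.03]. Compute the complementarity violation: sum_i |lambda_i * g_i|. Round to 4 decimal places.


KKT complementary slackness check:
lambda_1 * g_1 = 6.36 * 4.77 = 30.3372
lambda_2 * g_2 = 5.6 * 2.39 = 13.384
lambda_3 * g_3 = 5.03 * 1.03 = 5.1809
Total violation = 30.3372 + 13.384 + 5.1809 = 48.9021


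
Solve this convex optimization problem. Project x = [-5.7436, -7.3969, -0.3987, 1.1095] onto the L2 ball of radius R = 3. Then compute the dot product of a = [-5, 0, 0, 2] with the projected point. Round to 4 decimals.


Step 1: Compute ||x|| (intermediates to 6 decimals).
||x|| = sqrt((-5.7436)^2 + (-7.3969)^2 + (-0.3987)^2 + 1.1095^2) = 9.43891
Step 2: Project.
Since ||x|| > R, scale = R/||x|| = 3/9.43891 = 0.317833, proj(x) = scale * x
proj(x) = [-1.825506, -2.350979, -0.12672, 0.352636]
Step 3: Dot product.
a^T * proj(x) = -5*(-1.825506) + 0*(-2.350979) + 0*(-0.12672) + 2*0.352636 = 9.8328


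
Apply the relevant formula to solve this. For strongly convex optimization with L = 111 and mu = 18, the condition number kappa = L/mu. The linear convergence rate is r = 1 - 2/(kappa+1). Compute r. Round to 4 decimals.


Step 1: Compute the condition number.
kappa = L/mu = 111/18 = 6.1667
Step 2: Compute the convergence rate.
r = 1 - 2/(kappa + 1) = 1 - 2*mu/(L + mu) = (L - mu)/(L + mu) = 93/129 = 0.7209


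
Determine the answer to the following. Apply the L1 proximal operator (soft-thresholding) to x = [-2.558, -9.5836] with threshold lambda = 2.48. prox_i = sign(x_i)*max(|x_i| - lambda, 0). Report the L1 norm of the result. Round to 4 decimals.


Soft-thresholding with lambda = 2.48:
prox(-2.558) = sign(-2.558)*max(|-2.558| - 2.48, 0) = -0.078
prox(-9.5836) = sign(-9.5836)*max(|-9.5836| - 2.48, 0) = -7.1036
prox(x) = [-0.078, -7.1036]
||prox(x)||_1 = 0.078 + 7.1036 = 7.1816


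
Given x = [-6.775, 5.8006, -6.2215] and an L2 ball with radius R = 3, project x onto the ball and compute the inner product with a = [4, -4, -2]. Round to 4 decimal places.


Step 1: Compute ||x|| (intermediates to 6 decimals).
||x|| = sqrt((-6.775)^2 + 5.8006^2 + (-6.2215)^2) = 10.874495
Step 2: Project.
Since ||x|| > R, scale = R/||x|| = 3/10.874495 = 0.275875, proj(x) = scale * x
proj(x) = [-1.869053, 1.600241, -1.716356]
Step 3: Dot product.
a^T * proj(x) = 4*(-1.869053) - 4*1.600241 - 2*(-1.716356) = -10.4445


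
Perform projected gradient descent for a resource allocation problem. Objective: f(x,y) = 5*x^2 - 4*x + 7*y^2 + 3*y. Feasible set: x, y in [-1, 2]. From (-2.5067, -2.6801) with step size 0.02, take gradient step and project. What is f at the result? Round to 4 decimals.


Step 1: Compute gradient at (-2.5067, -2.6801).
grad_x = 2*5*-2.5067 - 4 = -29.067
grad_y = 2*7*-2.6801 + 3 = -34.5214
Step 2: Gradient step.
x_raw = -2.5067 - 0.02*-29.067 = -1.9254
y_raw = -2.6801 - 0.02*-34.5214 = -1.9897
Step 3: Project onto [-1, 2].
x_proj = clip(-1.9254) = -1.0
y_proj = clip(-1.9897) = -1.0
Step 4: Evaluate f.
f(-1.0, -1.0) = 13.0


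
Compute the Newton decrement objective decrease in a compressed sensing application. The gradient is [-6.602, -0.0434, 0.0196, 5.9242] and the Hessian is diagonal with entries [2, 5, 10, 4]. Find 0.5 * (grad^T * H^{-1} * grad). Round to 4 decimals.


Step 1: H is diagonal, so H^(-1) * g = [-3.301, -0.0087, 0.002, 1.4811].
Step 2: g^T H^(-1) g = sum_i g_i^2 / H_ii
  = (-6.602)^2/2 + (-0.0434)^2/5 + (0.0196)^2/10 + (5.9242)^2/4
  = 21.7932 + 0.0004 + 0.0 + 8.774 = 30.5677
Step 3: Objective decrease = 0.5 * g^T H^(-1) g = 15.2838


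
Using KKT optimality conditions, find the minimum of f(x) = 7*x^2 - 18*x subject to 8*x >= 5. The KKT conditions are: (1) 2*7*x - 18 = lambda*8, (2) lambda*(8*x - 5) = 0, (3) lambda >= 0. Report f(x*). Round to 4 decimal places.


Step 1: Try lambda = 0 (constraint inactive).
Stationarity: 2*7*x - 18 = 0
x* = 18/(2*7) = 9/7 = 1.2857 (rounded; the exact value 9/7 is used below)
Check constraint: 8*1.2857 = 10.2856 >= 5 -- satisfied.
Step 2: Compute optimal value.
f(x*) = 7*(9/7)^2 - 18*(9/7) = -11.5714


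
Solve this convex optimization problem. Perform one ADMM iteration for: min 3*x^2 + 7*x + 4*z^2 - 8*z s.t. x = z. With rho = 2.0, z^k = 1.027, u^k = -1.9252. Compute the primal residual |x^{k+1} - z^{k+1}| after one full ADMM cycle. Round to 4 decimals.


ADMM iteration with rho = 2.0, z^k = 1.027, u^k = -1.9252
Step 1: x-update.
Minimize 3*x^2 + 7*x + (2.0/2)*(x - 1.027 - 1.9252)^2
FOC: (2*3 + 2.0)*x = -7 + 2.0*(1.027 + 1.9252)
x^{k+1} = -0.137
Step 2: z-update.
Minimize 4*z^2 - 8*z + (2.0/2)*(-0.137 - z - 1.9252)^2
FOC: (2*4 + 2.0)*z = 8 + 2.0*(-0.137 - 1.9252)
z^{k+1} = 0.3876
Step 3: u-update.
u^{k+1} = -1.9252 - 0.137 - 0.3876 = -2.4497
Step 4: Primal residual = |-0.137 - 0.3876| = 0.5245


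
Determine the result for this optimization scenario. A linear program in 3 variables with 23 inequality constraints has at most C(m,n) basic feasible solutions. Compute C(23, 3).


Each vertex corresponds to some choice of n active constraints out of m, so the number of vertices is at most C(m, n) = m! / (n!(m-n)!).
m = 23, n = 3
Numerator: 23 * 22 * 21
Denominator: 3! = 6
C(23, 3) = 1771


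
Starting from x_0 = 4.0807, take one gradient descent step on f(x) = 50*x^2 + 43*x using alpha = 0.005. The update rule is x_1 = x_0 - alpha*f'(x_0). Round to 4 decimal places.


We compute the gradient at x_0 and apply the update.
f'(x) = 100*x + 43
f'(4.0807) = 100*4.0807 + 43 = 451.07
x_1 = 4.0807 - 0.005*451.07 = 1.8254


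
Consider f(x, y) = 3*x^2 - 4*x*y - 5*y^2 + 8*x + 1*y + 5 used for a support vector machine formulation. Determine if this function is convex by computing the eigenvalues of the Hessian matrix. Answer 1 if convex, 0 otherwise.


The Hessian of f(x,y) = 3*x^2 - 4*x*y - 5*y^2 + 8*x + 1*y + 5 is:
H = [[6, -4], [-4, -10]]
Trace = 6 - 10 = -4
Determinant = 6*-10 - (-4)^2 = -76
Discriminant = (-4)^2 - 4*-76 = 320.0
Eigenvalues: lambda_1 = -10.9443, lambda_2 = 6.9443
The function is not convex.

0


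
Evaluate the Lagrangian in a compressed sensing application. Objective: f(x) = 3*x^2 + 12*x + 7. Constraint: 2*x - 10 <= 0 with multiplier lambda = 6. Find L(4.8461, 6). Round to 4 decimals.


Step 1: Evaluate f(x).
f(4.8461) = 3*4.8461^2 + 12*4.8461 + 7 = 135.6073
Step 2: Evaluate g(x).
g(4.8461) = 2*4.8461 - 10 = -0.3078
Step 3: Compute Lagrangian.
L = 135.6073 + 6*-0.3078 = 133.7605


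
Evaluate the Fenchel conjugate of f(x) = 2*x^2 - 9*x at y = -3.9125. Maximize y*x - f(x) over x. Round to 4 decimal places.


f*(y) = sup_x {y*x - a*x^2 - b*x} = sup_x {(y-b)*x - a*x^2}
FOC: (y - b) - 2a*x = 0 => x* = (y - b)/(2a)
x* = (-3.9125 + 9)/(2*2) = 1.2719
f*(-3.9125) = (y-b)^2/(4a) = (-3.9125 + 9)^2/(4*2)
= 25.8827/8 = 3.2353


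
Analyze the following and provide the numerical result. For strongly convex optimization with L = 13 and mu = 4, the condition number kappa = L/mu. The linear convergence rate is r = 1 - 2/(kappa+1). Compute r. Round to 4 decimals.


Step 1: Compute the condition number.
kappa = L/mu = 13/4 = 3.25
Step 2: Compute the convergence rate.
r = 1 - 2/(kappa + 1) = 1 - 2*mu/(L + mu) = (L - mu)/(L + mu) = 9/17 = 0.5294


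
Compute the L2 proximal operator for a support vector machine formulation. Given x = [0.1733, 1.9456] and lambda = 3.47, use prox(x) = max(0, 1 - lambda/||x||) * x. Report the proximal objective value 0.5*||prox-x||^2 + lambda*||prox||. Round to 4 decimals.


Step 1: Compute ||x||.
||x|| = 1.9533
Step 2: Compute scaling factor.
scale = max(0, 1 - 3.47/1.9533) = 0.0
Step 3: prox(x) = [0.0, 0.0]
||prox(x)|| = 0.0
Step 4: Proximal objective.
0.5*||prox-x||^2 = 1.9077
lambda*||prox|| = 0.0
Total = 1.9077
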